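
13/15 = 0.87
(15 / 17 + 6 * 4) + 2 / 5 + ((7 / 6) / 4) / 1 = 52171 / 2040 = 25.57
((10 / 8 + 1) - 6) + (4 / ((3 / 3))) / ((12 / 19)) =31 / 12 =2.58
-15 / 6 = -5 / 2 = -2.50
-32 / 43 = -0.74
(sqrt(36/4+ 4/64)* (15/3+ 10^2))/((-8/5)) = -197.56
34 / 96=0.35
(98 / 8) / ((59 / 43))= 2107 / 236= 8.93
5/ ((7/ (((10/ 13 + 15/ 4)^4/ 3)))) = 15249003125/ 153543936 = 99.31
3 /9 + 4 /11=23 /33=0.70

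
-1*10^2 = -100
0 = 0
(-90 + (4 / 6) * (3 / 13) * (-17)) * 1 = -1204 / 13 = -92.62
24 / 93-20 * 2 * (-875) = 1085008 / 31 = 35000.26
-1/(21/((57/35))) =-0.08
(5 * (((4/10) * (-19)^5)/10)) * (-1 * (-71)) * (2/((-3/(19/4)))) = 3340257551/30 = 111341918.37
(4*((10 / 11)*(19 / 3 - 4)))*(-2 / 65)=-0.26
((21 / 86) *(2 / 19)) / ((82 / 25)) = 525 / 66994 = 0.01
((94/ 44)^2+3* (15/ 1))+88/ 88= 24473/ 484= 50.56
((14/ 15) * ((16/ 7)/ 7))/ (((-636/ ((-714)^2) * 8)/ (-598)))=4839016/ 265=18260.44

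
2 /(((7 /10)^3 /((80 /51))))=9.15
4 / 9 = 0.44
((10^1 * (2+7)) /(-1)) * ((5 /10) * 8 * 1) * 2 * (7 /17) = -5040 /17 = -296.47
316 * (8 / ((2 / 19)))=24016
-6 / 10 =-3 / 5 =-0.60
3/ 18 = 1/ 6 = 0.17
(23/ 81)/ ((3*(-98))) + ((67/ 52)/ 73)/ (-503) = -0.00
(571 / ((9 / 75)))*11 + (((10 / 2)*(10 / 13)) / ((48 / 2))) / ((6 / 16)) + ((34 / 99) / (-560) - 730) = 18598933979 / 360360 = 51612.09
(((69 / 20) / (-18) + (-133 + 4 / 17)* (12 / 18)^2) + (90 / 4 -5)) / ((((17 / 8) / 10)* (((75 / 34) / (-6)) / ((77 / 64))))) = 19649861 / 30600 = 642.15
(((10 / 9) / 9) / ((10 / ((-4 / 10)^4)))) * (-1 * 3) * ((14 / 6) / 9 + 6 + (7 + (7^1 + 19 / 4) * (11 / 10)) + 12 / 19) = -1100522 / 43284375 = -0.03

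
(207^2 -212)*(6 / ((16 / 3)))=383733 / 8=47966.62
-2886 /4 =-1443 /2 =-721.50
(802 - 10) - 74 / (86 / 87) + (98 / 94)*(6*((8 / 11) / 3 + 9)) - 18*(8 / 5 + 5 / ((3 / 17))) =26249681 / 111155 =236.15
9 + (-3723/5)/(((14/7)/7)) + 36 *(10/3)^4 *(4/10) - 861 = -151229/90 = -1680.32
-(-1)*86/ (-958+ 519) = -0.20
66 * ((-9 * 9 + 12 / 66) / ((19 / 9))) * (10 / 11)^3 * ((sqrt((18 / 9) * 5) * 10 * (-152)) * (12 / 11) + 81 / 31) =-3888486000 / 783959 + 46085760000 * sqrt(10) / 14641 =9949002.73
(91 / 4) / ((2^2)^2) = 91 / 64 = 1.42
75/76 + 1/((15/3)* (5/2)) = 1.07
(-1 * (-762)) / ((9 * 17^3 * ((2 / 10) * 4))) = 635 / 29478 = 0.02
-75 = -75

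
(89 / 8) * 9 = 801 / 8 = 100.12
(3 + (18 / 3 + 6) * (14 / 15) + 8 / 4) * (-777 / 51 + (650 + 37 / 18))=10316.49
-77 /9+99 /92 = -6193 /828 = -7.48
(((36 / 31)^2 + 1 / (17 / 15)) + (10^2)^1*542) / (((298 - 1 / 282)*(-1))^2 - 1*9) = 70418648880828 / 115358260920533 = 0.61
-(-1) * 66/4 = 16.50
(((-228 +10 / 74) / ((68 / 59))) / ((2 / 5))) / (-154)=3.21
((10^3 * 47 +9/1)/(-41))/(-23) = 47009/943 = 49.85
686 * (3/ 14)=147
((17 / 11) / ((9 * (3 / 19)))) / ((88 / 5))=1615 / 26136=0.06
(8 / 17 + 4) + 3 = 127 / 17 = 7.47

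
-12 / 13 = -0.92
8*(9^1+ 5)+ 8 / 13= 1464 / 13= 112.62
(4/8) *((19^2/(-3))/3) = -361/18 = -20.06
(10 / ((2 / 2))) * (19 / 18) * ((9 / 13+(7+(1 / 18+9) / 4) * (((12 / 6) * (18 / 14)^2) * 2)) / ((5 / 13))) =166611 / 98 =1700.11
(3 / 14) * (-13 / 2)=-39 / 28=-1.39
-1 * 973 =-973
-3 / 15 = -0.20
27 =27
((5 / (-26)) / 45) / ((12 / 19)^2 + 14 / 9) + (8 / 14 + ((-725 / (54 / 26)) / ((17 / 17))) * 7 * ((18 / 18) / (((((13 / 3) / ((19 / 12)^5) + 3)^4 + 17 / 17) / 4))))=-5685430336300161683860129665276488869 / 82281687756493842892390109538807900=-69.10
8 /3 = 2.67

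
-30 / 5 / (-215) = 6 / 215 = 0.03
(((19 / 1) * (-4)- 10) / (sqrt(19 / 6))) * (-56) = 4816 * sqrt(114) / 19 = 2706.36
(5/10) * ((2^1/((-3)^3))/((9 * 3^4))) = -1/19683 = -0.00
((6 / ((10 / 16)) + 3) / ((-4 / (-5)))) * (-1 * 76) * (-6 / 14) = 513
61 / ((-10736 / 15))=-15 / 176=-0.09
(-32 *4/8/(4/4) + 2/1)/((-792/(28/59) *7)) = 7/5841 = 0.00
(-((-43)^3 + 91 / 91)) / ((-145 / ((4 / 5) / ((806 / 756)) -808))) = 442628.89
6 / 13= 0.46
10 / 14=0.71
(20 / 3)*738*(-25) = -123000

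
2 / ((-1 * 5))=-2 / 5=-0.40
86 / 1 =86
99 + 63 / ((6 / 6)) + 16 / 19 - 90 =1384 / 19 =72.84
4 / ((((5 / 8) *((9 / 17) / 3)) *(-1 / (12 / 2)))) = -1088 / 5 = -217.60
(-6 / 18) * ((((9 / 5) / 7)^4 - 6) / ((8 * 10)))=2999063 / 120050000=0.02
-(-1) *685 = 685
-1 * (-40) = 40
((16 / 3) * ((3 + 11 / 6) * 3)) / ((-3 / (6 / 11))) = -464 / 33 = -14.06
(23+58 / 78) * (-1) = -926 / 39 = -23.74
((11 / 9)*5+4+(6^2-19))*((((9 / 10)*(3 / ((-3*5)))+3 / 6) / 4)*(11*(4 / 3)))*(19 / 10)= 203984 / 3375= 60.44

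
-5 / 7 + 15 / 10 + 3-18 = -199 / 14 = -14.21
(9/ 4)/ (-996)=-3/ 1328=-0.00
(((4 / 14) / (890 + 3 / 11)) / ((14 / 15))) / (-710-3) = -165 / 342138041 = -0.00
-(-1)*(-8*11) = -88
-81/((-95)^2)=-81/9025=-0.01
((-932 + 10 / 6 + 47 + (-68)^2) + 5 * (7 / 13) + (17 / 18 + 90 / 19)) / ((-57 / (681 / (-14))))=3783688891 / 1182636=3199.37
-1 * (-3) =3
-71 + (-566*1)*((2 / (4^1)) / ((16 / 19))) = -6513 / 16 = -407.06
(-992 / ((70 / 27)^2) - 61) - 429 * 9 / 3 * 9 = -14444692 / 1225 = -11791.59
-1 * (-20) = 20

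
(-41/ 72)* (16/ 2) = -41/ 9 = -4.56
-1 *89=-89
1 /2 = 0.50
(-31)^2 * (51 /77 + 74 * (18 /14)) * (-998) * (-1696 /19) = 11999400816576 /1463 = 8201914433.75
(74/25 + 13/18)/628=1657/282600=0.01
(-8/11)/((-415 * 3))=8/13695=0.00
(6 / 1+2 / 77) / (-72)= -58 / 693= -0.08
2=2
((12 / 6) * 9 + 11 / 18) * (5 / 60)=335 / 216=1.55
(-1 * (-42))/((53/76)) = 3192/53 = 60.23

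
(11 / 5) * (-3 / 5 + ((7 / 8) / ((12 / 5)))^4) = -2720309273 / 2123366400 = -1.28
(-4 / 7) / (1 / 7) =-4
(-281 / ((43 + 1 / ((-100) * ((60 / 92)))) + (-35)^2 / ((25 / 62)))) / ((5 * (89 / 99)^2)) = -826224300 / 36606719317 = -0.02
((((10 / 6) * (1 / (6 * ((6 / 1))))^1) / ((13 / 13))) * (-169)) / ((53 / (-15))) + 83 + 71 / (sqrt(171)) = 71 * sqrt(19) / 57 + 162589 / 1908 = 90.64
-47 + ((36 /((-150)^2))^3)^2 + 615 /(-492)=-11503696441650390621 /238418579101562500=-48.25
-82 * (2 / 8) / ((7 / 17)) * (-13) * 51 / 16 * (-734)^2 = 1111451222.84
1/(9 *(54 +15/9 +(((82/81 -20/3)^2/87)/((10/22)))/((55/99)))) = 176175/90571079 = 0.00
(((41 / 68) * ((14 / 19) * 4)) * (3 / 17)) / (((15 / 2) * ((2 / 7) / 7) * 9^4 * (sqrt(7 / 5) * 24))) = 0.00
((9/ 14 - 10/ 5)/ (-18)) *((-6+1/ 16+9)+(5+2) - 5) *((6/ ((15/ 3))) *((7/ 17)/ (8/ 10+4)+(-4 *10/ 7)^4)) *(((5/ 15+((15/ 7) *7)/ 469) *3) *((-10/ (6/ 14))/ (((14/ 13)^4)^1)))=-437035239569849115/ 47065864573952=-9285.61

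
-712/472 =-89/59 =-1.51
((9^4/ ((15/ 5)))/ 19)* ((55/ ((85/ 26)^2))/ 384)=1355211/ 878560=1.54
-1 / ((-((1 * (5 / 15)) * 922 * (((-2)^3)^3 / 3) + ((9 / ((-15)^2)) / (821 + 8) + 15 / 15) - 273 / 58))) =-10818450 / 567484633553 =-0.00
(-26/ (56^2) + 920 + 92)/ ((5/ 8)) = 1619.19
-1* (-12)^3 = 1728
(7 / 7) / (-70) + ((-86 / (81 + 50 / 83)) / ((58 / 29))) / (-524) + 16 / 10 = 197097301 / 124216820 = 1.59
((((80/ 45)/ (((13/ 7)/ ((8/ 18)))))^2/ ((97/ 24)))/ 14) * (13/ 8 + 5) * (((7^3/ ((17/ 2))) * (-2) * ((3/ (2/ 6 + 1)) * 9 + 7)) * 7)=-198848591872/ 609475347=-326.26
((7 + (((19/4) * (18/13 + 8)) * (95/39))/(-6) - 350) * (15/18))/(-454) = 10984585/16572816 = 0.66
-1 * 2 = -2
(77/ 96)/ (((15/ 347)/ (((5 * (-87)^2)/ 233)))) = 3013.77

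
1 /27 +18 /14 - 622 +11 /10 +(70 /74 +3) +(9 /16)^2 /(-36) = -22042476349 /35804160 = -615.64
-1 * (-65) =65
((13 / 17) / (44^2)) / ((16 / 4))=13 / 131648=0.00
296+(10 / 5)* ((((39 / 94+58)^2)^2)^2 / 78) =826440419940953933027301870625 / 237731886031021824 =3476354954897.01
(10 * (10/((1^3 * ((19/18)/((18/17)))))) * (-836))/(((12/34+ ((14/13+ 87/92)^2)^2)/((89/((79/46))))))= -11941812380263609958400/46955195549884847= -254323.56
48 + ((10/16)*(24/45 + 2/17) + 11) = 12119/204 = 59.41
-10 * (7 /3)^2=-490 /9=-54.44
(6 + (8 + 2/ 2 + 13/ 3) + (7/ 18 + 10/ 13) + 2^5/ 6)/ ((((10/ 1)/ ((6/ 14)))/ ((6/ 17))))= 6043/ 15470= 0.39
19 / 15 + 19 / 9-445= -19873 / 45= -441.62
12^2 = 144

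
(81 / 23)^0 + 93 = 94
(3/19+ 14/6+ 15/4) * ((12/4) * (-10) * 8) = -28460/19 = -1497.89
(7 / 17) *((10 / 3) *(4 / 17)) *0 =0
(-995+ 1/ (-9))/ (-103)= 8956/ 927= 9.66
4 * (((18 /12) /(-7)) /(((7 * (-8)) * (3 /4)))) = 1 /49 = 0.02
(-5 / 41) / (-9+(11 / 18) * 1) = 90 / 6191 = 0.01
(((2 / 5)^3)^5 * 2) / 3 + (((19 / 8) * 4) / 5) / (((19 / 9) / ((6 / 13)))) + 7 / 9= 4260256462154 / 3570556640625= 1.19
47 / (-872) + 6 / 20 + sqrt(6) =2.70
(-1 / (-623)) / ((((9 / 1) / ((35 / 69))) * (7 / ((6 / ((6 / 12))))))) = 20 / 128961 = 0.00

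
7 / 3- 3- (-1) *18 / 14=13 / 21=0.62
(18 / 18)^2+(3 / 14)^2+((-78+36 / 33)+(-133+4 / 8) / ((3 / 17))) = -5347073 / 6468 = -826.70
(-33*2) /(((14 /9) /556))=-165132 /7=-23590.29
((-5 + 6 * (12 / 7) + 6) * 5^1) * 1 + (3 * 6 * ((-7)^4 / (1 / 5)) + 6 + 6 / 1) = 216158.43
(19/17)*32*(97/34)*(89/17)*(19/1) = 49864208/4913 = 10149.44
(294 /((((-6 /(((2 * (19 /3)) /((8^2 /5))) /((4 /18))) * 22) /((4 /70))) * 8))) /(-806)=399 /4539392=0.00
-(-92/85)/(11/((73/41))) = 0.18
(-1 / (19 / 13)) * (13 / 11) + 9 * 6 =11117 / 209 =53.19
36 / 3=12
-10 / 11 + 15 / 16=5 / 176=0.03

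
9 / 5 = 1.80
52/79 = 0.66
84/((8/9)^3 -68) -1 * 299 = -3682544/12265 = -300.25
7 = 7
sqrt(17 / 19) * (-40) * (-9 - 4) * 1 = 520 * sqrt(323) / 19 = 491.87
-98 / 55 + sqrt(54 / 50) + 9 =3*sqrt(3) / 5 + 397 / 55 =8.26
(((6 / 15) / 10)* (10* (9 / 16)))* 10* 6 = 27 / 2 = 13.50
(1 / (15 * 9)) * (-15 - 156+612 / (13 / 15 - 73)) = -10789 / 8115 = -1.33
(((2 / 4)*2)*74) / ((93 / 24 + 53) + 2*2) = 592 / 487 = 1.22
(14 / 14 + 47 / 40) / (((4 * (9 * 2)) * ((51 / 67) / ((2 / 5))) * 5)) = 1943 / 612000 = 0.00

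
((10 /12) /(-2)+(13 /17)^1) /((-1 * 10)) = -71 /2040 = -0.03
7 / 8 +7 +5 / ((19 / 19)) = 103 / 8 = 12.88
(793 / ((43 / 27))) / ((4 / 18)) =192699 / 86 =2240.69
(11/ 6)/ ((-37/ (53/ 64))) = -583/ 14208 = -0.04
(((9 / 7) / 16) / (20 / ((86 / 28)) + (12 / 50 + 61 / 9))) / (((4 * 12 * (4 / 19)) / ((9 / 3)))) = 1654425 / 938269696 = 0.00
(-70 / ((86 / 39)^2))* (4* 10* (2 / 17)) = -2129400 / 31433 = -67.74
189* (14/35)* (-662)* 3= -750708/5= -150141.60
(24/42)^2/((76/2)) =8/931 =0.01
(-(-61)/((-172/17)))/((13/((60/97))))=-15555/54223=-0.29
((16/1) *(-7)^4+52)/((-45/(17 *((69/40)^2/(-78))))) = 86485681/156000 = 554.40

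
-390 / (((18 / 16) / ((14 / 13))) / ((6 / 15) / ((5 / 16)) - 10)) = 48832 / 15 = 3255.47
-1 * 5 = -5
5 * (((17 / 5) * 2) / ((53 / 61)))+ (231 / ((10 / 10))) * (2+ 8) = 124504 / 53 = 2349.13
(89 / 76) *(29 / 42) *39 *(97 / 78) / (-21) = -250357 / 134064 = -1.87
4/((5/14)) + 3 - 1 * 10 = 21/5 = 4.20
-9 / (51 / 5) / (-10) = 0.09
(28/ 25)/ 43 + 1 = 1.03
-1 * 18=-18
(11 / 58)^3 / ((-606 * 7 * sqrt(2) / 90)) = -19965 * sqrt(2) / 275888368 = -0.00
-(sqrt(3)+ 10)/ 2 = -5 - sqrt(3)/ 2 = -5.87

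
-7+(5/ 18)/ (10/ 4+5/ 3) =-104/ 15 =-6.93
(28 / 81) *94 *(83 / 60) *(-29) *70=-22173284 / 243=-91248.08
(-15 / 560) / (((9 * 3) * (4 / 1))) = -1 / 4032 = -0.00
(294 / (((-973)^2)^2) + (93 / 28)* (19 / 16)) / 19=4617360576513 / 22242769226944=0.21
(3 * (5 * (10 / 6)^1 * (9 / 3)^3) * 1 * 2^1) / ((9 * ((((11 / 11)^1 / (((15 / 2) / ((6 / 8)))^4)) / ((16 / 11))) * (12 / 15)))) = 2727272.73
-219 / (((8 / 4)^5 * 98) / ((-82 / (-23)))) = -8979 / 36064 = -0.25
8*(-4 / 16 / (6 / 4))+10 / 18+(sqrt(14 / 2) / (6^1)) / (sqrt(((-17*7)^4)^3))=-7 / 9+sqrt(7) / 17038565131686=-0.78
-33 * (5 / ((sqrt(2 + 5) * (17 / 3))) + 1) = -33-495 * sqrt(7) / 119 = -44.01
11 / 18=0.61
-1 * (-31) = 31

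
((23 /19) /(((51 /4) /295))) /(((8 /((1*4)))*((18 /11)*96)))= 74635 /837216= 0.09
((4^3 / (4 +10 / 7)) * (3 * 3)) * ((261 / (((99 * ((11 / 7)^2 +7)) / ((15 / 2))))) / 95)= 9261 / 3971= 2.33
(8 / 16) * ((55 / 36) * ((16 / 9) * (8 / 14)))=440 / 567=0.78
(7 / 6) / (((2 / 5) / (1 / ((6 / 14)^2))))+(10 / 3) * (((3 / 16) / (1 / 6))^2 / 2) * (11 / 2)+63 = 90.48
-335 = -335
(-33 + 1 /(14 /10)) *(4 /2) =-452 /7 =-64.57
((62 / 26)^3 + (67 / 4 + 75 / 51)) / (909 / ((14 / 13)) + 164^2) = 33235097 / 29009789978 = 0.00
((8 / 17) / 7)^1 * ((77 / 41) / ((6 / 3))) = 0.06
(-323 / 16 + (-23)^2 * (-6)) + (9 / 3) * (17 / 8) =-3187.81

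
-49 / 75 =-0.65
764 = 764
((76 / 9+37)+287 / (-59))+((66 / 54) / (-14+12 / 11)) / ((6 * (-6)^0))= 18351757 / 452412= 40.56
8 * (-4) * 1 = -32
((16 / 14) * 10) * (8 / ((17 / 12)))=7680 / 119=64.54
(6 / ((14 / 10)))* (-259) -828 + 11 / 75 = -145339 / 75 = -1937.85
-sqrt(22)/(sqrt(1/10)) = -2*sqrt(55) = -14.83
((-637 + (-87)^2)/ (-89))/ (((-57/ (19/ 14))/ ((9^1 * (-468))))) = -4866264/ 623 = -7811.02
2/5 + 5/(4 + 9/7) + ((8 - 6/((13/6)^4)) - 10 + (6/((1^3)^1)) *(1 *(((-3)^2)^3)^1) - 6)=23074678439/5283785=4367.07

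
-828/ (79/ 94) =-77832/ 79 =-985.22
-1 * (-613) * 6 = 3678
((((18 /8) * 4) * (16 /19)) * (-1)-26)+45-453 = -8390 /19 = -441.58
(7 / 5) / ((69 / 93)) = 217 / 115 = 1.89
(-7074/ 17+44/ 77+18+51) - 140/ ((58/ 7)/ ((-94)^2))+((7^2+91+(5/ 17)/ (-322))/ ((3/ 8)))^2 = -10268.52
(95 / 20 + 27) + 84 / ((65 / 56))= 27071 / 260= 104.12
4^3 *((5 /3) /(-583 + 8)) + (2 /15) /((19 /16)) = -32 /437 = -0.07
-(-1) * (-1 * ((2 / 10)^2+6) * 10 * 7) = -422.80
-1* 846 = -846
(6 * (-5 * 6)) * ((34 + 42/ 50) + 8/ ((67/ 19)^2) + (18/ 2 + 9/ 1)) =-216078084/ 22445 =-9627.00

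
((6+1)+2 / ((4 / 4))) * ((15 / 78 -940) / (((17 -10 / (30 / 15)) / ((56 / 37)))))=-513135 / 481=-1066.81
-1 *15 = -15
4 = 4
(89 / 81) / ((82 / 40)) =1780 / 3321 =0.54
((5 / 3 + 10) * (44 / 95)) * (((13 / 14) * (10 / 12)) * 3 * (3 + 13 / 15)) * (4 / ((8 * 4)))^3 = 4147 / 43776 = 0.09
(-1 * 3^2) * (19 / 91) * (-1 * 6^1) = 1026 / 91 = 11.27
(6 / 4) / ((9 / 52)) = 26 / 3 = 8.67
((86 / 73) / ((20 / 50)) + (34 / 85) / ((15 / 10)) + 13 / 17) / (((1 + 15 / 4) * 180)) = 3896 / 837675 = 0.00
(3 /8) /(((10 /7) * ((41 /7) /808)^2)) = 41987316 /8405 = 4995.52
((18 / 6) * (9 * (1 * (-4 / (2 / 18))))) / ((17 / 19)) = -18468 / 17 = -1086.35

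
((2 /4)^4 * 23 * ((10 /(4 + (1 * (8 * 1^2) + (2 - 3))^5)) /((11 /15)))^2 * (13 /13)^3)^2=16737890625 /18709617803592641441296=0.00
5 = 5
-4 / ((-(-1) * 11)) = -4 / 11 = -0.36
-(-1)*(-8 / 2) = -4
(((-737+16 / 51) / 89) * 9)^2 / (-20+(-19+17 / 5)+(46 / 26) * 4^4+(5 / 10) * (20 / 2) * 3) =275258107995 / 21442646023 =12.84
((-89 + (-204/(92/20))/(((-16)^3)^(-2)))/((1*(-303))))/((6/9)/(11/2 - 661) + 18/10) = 4877137274595/3573077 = 1364968.42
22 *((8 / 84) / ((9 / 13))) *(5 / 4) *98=10010 / 27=370.74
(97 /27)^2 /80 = 9409 /58320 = 0.16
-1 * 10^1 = -10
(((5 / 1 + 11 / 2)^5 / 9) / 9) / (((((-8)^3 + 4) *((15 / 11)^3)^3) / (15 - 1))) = -277410187898459 / 104155875000000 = -2.66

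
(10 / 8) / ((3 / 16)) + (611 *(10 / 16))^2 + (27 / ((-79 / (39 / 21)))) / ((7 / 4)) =108389104637 / 743232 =145834.82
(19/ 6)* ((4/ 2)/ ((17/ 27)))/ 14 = 171/ 238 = 0.72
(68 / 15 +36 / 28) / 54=0.11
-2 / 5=-0.40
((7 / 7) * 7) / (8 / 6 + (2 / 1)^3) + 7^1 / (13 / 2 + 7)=137 / 108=1.27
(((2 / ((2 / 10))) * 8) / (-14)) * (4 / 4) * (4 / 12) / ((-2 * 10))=2 / 21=0.10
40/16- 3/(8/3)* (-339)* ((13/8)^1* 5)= 198475/64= 3101.17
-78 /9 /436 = -13 /654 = -0.02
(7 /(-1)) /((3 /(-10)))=70 /3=23.33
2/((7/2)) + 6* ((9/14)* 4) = 16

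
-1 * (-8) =8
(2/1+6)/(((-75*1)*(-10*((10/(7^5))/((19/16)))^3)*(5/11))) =358198768363689407/1920000000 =186561858.52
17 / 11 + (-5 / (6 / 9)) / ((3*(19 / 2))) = 268 / 209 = 1.28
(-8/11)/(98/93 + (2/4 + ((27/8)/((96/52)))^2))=-3047424/20514439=-0.15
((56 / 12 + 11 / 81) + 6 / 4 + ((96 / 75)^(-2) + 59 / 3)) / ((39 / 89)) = 196210201 / 3234816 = 60.66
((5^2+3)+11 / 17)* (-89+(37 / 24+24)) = -741701 / 408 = -1817.89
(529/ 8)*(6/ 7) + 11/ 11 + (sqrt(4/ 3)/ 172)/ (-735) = 1615/ 28 - sqrt(3)/ 189630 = 57.68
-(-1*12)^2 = -144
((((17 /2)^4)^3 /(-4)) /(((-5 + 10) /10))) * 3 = -1747866711689283 /8192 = -213362635704.26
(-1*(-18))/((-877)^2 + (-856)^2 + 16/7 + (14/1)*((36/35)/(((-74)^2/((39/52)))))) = 191660/15991549131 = 0.00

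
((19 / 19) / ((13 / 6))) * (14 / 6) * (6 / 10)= 42 / 65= 0.65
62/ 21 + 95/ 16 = 2987/ 336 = 8.89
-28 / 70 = -2 / 5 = -0.40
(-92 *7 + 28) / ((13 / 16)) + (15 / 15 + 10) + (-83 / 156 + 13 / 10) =-582181 / 780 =-746.39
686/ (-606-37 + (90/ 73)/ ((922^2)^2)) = -18094253245875184/ 16960065360200747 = -1.07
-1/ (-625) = 1/ 625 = 0.00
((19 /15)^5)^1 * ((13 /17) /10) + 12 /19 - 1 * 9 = -19914309797 /2452781250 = -8.12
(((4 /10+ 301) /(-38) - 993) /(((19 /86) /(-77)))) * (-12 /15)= -2518704188 /9025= -279080.80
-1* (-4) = 4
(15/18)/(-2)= -5/12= -0.42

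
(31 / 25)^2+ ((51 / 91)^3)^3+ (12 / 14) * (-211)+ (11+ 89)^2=2626602599580521894058596 / 267456125081117756875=9820.69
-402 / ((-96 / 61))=4087 / 16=255.44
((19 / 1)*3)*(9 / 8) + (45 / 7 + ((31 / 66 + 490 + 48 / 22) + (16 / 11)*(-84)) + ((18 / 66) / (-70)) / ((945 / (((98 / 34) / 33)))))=34291587797 / 77754600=441.02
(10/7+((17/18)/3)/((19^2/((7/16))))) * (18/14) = 3119873/1698144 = 1.84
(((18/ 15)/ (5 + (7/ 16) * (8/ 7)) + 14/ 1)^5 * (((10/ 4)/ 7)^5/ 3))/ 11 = 9138686662951/ 89323877181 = 102.31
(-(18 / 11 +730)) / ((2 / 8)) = -32192 / 11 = -2926.55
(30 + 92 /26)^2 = 190096 /169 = 1124.83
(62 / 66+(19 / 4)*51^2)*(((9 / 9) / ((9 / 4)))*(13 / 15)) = 21202363 / 4455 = 4759.23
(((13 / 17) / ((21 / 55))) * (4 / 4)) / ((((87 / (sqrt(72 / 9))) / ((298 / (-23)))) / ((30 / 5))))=-852280 * sqrt(2) / 238119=-5.06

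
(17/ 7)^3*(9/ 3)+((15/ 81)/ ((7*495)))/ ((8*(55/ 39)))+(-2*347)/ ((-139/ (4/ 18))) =823918888423/ 18691291080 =44.08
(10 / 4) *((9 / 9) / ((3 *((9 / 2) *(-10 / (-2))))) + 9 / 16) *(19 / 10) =23693 / 8640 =2.74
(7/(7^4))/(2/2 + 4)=1/1715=0.00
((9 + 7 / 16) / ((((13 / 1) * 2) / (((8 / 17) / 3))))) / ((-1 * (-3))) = 151 / 7956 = 0.02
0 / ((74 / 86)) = 0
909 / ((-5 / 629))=-571761 / 5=-114352.20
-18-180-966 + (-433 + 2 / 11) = -1596.82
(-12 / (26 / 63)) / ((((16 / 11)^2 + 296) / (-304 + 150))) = 65219 / 4342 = 15.02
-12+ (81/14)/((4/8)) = -3/7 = -0.43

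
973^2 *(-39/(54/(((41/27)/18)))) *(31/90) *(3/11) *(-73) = 1141924638491/2886840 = 395562.15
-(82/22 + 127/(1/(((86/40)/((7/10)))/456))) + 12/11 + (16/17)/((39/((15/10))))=-53628955/15519504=-3.46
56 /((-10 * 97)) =-28 /485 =-0.06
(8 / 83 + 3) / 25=257 / 2075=0.12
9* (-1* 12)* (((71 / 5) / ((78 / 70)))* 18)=-322056 / 13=-24773.54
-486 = -486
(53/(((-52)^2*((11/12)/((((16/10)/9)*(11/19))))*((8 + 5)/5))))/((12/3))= 53/250458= 0.00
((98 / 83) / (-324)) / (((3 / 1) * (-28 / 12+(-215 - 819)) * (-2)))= -49 / 83607228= -0.00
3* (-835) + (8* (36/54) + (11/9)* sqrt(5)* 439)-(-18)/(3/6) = -7391/3 + 4829* sqrt(5)/9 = -1263.89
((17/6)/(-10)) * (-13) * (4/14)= 221/210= 1.05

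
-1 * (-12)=12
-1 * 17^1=-17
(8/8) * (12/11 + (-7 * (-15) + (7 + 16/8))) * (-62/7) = -78492/77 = -1019.38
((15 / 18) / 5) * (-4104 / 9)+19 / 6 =-72.83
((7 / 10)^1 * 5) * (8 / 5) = 28 / 5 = 5.60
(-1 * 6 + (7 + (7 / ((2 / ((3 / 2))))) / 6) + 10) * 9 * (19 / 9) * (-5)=-1128.12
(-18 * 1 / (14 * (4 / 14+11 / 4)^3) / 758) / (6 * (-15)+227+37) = -2352 / 6749847875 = -0.00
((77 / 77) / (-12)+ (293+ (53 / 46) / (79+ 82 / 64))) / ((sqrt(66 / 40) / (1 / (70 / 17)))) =55.38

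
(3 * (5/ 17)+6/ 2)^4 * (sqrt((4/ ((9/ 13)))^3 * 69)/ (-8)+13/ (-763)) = -9135984 * sqrt(897)/ 83521 - 246671568/ 63726523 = -3279.96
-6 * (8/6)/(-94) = 4/47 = 0.09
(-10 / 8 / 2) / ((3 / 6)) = -5 / 4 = -1.25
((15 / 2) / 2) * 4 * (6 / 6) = 15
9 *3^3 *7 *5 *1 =8505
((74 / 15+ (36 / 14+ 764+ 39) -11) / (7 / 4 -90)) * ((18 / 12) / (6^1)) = -83948 / 37065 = -2.26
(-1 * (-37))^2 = 1369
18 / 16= 9 / 8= 1.12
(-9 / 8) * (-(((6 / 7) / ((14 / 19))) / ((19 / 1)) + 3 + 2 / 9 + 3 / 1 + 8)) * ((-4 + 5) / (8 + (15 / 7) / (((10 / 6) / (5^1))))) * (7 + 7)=6299 / 404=15.59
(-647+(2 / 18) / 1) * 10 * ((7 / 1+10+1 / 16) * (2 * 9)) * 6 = -11920545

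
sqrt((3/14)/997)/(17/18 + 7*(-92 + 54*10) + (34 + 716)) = 9*sqrt(41874)/488285735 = 0.00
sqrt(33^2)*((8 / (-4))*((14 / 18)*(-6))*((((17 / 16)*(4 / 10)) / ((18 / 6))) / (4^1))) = 1309 / 120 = 10.91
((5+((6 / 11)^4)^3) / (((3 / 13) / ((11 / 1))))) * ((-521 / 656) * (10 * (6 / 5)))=-106297620324418393 / 46791113980204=-2271.75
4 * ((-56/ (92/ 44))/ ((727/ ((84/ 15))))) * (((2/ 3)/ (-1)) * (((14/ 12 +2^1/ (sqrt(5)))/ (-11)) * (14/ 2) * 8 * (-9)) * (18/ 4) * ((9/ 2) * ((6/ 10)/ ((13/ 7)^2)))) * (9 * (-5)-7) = -29274835968/ 5434325-50185433088 * sqrt(5)/ 27171625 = -9517.00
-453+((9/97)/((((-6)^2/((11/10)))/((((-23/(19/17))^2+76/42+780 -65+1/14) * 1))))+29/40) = -26416493113/58828560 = -449.04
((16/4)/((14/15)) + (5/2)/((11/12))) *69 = 483.90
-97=-97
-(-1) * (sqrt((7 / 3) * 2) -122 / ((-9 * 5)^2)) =-122 / 2025 + sqrt(42) / 3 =2.10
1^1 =1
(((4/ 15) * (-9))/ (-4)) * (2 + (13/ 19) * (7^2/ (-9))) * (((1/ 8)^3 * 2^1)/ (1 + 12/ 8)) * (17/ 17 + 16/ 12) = -413/ 109440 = -0.00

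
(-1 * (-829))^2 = 687241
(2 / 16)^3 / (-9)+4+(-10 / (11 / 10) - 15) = -1018379 / 50688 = -20.09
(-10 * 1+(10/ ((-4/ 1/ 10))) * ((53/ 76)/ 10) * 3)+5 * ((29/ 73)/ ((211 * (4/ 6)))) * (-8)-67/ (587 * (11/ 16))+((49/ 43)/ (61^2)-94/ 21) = -19.99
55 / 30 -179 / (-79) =1943 / 474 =4.10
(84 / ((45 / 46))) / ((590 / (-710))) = -91448 / 885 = -103.33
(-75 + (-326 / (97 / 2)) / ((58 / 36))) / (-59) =222711 / 165967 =1.34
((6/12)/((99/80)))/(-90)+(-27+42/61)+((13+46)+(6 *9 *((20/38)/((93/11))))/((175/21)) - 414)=-60970273292/160063695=-380.91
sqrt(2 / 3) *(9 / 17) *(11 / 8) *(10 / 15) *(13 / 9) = 143 *sqrt(6) / 612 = 0.57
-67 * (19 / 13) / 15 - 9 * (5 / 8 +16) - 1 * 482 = -995519 / 1560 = -638.15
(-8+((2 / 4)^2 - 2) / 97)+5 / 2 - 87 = -35897 / 388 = -92.52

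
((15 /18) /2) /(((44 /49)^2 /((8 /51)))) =12005 /148104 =0.08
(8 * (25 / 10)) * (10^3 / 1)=20000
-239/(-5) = 239/5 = 47.80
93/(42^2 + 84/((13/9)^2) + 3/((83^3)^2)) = 1712840616080191/33230219549225329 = 0.05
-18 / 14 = -1.29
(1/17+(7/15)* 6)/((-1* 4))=-243/340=-0.71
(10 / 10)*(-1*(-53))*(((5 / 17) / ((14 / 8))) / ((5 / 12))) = 2544 / 119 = 21.38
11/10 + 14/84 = 19/15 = 1.27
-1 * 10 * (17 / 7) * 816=-138720 / 7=-19817.14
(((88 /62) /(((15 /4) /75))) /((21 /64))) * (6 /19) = 112640 /4123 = 27.32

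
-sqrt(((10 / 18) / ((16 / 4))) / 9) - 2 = -2 - sqrt(5) / 18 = -2.12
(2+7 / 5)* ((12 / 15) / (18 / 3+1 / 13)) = 884 / 1975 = 0.45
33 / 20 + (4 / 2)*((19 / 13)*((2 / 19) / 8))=439 / 260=1.69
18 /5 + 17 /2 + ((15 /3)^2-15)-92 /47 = 9467 /470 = 20.14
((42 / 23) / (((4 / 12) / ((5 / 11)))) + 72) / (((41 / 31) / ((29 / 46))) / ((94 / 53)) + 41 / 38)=32.93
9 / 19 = 0.47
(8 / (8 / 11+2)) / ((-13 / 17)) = -748 / 195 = -3.84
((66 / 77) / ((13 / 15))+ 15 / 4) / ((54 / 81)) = 7.11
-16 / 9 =-1.78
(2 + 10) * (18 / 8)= 27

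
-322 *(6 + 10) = -5152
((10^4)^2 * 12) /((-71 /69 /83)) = -6872400000000 /71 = -96794366197.18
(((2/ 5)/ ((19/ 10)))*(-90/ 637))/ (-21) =120/ 84721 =0.00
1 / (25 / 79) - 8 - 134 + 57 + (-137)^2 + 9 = 467404 / 25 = 18696.16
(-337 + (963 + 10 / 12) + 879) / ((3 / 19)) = 171665 / 18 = 9536.94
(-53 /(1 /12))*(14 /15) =-2968 /5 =-593.60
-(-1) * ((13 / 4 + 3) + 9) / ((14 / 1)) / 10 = 61 / 560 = 0.11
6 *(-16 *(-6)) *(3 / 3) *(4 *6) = 13824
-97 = -97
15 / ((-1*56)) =-15 / 56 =-0.27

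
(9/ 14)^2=0.41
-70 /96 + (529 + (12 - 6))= 25645 /48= 534.27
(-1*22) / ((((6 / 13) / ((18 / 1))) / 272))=-233376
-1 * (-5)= 5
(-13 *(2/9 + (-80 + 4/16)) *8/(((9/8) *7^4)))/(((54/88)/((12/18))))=7486336/2250423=3.33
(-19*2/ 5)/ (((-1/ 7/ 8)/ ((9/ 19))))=1008/ 5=201.60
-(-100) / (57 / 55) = 5500 / 57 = 96.49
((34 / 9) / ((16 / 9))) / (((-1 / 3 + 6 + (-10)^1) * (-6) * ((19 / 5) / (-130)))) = -425 / 152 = -2.80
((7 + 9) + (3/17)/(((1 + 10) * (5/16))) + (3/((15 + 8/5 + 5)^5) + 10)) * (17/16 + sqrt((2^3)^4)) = 41396977591420481/24423497809920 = 1694.97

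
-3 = -3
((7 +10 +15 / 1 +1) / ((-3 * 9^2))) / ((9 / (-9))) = 11 / 81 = 0.14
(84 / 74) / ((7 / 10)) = 1.62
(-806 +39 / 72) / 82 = -19331 / 1968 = -9.82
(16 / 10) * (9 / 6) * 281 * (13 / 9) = 14612 / 15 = 974.13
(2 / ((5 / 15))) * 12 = 72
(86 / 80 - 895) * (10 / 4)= -35757 / 16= -2234.81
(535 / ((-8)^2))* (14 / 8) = 3745 / 256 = 14.63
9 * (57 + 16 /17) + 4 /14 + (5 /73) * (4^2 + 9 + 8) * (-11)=4316512 /8687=496.89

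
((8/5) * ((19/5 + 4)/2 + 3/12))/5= 166/125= 1.33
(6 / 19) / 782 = 3 / 7429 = 0.00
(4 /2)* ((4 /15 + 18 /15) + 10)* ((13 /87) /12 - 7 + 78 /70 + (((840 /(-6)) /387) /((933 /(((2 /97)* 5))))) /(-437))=-134.69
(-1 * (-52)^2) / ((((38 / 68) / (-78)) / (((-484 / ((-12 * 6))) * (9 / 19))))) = 433845984 / 361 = 1201789.43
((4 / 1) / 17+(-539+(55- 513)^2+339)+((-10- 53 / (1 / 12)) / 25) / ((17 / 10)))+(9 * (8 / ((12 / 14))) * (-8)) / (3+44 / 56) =943218724 / 4505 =209371.53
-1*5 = -5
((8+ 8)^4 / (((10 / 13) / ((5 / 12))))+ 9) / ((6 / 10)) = 59179.44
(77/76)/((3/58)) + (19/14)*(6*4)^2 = 639439/798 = 801.30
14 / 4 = 7 / 2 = 3.50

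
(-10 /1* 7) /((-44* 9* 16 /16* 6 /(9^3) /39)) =36855 /44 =837.61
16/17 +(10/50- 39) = -3218/85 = -37.86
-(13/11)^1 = -13/11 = -1.18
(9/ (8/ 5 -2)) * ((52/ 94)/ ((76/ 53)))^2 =-21362445/ 6379592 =-3.35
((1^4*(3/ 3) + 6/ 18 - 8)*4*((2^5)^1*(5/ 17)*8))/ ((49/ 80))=-8192000/ 2499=-3278.11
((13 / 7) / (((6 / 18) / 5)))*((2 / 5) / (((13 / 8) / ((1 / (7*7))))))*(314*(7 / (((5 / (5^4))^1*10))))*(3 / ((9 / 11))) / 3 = 690800 / 147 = 4699.32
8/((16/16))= 8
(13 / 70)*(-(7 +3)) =-13 / 7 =-1.86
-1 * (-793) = 793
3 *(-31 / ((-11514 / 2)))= 31 / 1919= 0.02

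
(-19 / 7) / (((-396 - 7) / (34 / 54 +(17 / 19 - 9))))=-295 / 5859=-0.05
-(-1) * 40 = 40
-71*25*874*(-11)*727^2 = 9019268105650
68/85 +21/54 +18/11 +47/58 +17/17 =66544/14355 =4.64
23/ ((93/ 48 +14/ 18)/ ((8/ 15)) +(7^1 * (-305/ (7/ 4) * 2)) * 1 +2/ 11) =-97152/ 10284287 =-0.01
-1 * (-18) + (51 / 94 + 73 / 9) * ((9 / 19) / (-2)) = 15.95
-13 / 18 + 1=5 / 18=0.28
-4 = -4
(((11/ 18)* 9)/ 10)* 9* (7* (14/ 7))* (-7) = -4851/ 10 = -485.10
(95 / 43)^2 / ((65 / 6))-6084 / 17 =-146056998 / 408629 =-357.43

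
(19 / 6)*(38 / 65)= 361 / 195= 1.85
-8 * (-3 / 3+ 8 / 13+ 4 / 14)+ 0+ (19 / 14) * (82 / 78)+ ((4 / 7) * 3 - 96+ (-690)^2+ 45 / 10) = 129951394 / 273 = 476012.43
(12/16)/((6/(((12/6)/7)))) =1/28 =0.04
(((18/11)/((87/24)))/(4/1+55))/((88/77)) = 126/18821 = 0.01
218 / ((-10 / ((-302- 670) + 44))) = 101152 / 5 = 20230.40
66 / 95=0.69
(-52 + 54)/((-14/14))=-2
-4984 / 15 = -332.27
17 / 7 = 2.43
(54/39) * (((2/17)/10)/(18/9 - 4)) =-9/1105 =-0.01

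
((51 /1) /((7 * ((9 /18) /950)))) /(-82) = -168.82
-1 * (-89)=89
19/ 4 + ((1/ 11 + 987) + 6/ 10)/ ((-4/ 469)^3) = -5604053501287/ 3520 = -1592060653.77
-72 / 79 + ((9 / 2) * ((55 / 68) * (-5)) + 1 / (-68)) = -205475 / 10744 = -19.12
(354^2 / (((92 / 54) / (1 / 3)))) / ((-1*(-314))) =281961 / 3611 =78.08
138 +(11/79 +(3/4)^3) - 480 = -1726315/5056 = -341.44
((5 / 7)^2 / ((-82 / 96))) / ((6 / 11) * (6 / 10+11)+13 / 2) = -132000 / 2834699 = -0.05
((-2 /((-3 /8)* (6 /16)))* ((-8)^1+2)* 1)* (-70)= 17920 /3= 5973.33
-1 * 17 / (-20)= 17 / 20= 0.85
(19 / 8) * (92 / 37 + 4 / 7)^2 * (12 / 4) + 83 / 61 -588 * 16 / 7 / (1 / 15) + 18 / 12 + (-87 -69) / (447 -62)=-9043194417701 / 450113510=-20090.92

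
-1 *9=-9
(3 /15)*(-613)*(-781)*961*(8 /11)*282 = 94358560368 /5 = 18871712073.60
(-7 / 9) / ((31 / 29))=-203 / 279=-0.73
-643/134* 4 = -1286/67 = -19.19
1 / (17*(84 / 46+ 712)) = 23 / 279106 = 0.00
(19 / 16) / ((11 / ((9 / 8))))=171 / 1408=0.12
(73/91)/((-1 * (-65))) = 73/5915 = 0.01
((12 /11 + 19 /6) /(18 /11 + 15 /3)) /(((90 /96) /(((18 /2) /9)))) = 2248 /3285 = 0.68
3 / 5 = 0.60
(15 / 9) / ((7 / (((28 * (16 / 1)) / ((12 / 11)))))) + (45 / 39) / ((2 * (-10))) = 45733 / 468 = 97.72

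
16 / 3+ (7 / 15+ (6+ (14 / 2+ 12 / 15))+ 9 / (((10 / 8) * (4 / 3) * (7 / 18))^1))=1172 / 35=33.49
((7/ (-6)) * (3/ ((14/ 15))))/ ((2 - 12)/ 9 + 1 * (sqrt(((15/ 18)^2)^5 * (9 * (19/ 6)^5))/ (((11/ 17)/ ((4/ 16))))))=-11811024720000 * sqrt(114)/ 274533696291139 - 16857002409984/ 274533696291139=-0.52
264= 264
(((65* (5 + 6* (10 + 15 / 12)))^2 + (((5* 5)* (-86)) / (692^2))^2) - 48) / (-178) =-1273110717595279673 / 10204327507072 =-124761.84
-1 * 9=-9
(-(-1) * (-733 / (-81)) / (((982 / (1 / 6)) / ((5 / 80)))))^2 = 537289 / 58308984705024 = 0.00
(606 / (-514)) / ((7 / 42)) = -1818 / 257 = -7.07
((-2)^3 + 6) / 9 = -2 / 9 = -0.22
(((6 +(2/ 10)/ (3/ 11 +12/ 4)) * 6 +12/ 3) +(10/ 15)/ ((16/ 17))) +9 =2003/ 40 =50.08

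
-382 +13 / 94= -35895 / 94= -381.86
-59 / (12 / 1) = -59 / 12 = -4.92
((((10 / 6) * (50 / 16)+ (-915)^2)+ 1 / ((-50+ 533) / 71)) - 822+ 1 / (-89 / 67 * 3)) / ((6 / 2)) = 95879133823 / 343896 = 278802.70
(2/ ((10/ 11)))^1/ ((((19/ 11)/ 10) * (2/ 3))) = 19.11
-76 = -76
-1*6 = -6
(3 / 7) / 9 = 1 / 21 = 0.05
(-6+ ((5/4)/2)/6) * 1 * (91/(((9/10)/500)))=-16095625/54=-298067.13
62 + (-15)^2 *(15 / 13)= 4181 / 13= 321.62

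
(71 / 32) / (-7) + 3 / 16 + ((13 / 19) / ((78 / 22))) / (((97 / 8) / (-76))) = -87287 / 65184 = -1.34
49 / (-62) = -49 / 62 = -0.79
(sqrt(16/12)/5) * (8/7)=16 * sqrt(3)/105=0.26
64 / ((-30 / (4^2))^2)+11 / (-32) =17.86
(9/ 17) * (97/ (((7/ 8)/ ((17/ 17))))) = 6984/ 119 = 58.69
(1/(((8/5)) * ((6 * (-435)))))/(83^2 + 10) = -1/28810224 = -0.00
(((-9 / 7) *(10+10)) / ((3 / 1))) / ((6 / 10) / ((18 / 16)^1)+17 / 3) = -300 / 217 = -1.38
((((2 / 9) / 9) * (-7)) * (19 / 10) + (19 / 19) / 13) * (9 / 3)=-1324 / 1755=-0.75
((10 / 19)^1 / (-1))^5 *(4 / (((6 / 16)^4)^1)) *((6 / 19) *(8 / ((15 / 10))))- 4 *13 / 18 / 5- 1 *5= -368420645179 / 19053581805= -19.34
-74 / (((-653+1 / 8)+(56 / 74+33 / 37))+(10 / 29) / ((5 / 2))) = 635216 / 5588943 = 0.11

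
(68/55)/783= 68/43065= 0.00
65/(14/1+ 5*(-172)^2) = 65/147934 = 0.00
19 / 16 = 1.19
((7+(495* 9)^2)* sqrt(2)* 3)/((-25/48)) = -2857972608* sqrt(2)/25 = -161671344.92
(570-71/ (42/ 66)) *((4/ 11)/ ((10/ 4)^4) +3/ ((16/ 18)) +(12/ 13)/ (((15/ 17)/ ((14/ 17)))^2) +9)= 90779859887/ 15015000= 6045.94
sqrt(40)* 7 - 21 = -21+14* sqrt(10) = 23.27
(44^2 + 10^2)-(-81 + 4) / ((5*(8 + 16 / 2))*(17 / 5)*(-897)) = 496751347 / 243984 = 2036.00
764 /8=191 /2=95.50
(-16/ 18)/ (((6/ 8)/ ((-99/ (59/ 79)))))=27808/ 177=157.11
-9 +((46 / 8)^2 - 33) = -8.94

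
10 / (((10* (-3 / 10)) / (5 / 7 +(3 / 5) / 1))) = -92 / 21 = -4.38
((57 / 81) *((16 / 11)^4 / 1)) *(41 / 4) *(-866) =-11052875776 / 395307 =-27960.23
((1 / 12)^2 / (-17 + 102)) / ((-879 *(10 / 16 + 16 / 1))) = -1 / 178867710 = -0.00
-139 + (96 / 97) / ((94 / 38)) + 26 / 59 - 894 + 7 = -275748356 / 268981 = -1025.16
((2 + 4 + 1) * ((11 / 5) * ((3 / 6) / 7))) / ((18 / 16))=44 / 45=0.98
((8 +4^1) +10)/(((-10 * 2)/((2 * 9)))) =-99/5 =-19.80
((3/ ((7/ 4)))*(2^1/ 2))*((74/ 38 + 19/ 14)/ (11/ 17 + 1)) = 44829/ 13034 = 3.44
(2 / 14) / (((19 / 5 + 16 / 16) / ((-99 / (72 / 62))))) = -1705 / 672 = -2.54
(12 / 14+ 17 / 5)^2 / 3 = 22201 / 3675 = 6.04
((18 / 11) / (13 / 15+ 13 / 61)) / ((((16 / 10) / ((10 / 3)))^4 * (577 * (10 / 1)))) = 23828125 / 4816002048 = 0.00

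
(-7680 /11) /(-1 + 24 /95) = 729600 /781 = 934.19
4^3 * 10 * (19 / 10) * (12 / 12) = 1216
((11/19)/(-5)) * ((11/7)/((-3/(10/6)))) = 0.10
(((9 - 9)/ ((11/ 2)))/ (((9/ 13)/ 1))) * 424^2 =0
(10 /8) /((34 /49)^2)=12005 /4624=2.60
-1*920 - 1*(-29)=-891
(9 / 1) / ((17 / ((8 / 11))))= 72 / 187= 0.39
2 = 2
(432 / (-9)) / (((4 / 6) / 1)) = -72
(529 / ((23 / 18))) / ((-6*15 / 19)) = -437 / 5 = -87.40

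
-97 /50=-1.94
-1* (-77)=77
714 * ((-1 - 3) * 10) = -28560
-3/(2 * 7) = -3/14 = -0.21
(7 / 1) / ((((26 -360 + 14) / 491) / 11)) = -37807 / 320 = -118.15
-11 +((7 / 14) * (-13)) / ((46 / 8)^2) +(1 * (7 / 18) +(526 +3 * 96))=7647997 / 9522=803.19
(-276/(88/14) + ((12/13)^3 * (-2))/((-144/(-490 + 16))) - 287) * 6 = -2016.52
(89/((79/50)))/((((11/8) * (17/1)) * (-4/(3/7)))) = -26700/103411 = -0.26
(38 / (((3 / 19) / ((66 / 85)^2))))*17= 1048344 / 425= 2466.69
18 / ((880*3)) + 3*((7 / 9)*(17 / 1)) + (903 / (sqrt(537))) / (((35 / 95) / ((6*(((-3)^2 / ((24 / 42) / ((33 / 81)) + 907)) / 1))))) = 3397086*sqrt(537) / 12520513 + 52369 / 1320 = 45.96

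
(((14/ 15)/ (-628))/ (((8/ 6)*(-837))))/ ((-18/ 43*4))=-301/ 378457920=-0.00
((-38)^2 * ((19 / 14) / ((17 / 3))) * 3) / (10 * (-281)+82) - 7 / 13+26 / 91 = -0.63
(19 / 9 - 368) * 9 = -3293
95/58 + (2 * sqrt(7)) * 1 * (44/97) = 95/58 + 88 * sqrt(7)/97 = 4.04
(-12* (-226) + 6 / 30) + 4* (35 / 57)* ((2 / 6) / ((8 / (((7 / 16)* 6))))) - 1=12364297 / 4560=2711.47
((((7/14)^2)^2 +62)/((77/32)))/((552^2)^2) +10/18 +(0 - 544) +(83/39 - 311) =-13202005252892465/15489562023936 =-852.32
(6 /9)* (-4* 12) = -32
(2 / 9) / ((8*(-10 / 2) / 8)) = -0.04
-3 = -3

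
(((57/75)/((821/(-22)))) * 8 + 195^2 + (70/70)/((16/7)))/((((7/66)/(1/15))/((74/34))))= 5082412569597/97699000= 52021.13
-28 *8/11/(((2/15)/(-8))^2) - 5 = -806455/11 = -73314.09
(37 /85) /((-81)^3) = -37 /45172485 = -0.00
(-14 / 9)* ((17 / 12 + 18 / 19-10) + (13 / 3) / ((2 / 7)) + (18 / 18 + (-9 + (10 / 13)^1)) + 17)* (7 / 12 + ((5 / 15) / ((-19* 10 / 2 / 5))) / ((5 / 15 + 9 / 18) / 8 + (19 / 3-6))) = -14819053 / 1013688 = -14.62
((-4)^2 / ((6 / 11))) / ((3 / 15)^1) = 440 / 3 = 146.67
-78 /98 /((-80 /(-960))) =-468 /49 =-9.55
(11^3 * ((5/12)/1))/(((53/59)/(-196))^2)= 222486792220/8427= 26401660.40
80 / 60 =4 / 3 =1.33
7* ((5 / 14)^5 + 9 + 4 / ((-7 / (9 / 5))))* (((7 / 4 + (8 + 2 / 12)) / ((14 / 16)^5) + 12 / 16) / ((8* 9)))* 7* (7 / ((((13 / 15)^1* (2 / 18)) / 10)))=62066893248725 / 783071744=79260.80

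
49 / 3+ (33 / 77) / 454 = 155731 / 9534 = 16.33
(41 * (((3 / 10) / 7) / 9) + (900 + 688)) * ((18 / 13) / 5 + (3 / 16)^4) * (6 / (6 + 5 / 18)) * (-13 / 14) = -3556740318057 / 9071820800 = -392.06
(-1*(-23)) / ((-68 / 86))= -989 / 34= -29.09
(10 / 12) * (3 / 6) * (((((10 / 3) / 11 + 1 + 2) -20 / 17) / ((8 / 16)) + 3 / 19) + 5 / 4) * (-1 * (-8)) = 18.87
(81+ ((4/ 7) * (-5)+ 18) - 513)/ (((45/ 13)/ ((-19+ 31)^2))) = -17341.26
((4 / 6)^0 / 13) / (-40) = -1 / 520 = -0.00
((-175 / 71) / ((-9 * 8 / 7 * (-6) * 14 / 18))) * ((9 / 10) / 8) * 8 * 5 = -525 / 2272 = -0.23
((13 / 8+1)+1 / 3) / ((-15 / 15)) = -71 / 24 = -2.96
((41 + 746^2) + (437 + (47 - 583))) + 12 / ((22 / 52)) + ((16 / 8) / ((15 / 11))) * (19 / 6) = 275463049 / 495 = 556491.01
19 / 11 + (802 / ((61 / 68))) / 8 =76146 / 671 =113.48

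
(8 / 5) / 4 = 2 / 5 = 0.40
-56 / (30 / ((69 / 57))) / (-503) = 644 / 143355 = 0.00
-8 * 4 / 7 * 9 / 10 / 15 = -0.27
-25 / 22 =-1.14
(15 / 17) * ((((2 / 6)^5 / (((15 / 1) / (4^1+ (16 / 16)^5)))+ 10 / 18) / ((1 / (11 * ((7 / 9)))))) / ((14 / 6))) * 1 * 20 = 36.04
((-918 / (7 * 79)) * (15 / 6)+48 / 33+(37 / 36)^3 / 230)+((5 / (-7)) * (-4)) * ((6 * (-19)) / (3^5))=-263141208361 / 65275943040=-4.03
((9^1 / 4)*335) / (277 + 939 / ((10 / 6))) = 0.90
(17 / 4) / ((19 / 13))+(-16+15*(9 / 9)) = 1.91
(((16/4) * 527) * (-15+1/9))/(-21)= 282472/189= 1494.56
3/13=0.23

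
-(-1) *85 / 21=85 / 21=4.05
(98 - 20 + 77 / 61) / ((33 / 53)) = 256255 / 2013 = 127.30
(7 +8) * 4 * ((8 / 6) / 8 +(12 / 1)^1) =730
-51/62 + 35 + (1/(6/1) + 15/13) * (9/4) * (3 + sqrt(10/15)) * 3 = 68.20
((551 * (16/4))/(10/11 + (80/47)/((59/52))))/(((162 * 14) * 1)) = 16807153/41668830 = 0.40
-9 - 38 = -47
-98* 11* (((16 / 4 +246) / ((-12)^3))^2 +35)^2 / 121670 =-10.87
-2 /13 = -0.15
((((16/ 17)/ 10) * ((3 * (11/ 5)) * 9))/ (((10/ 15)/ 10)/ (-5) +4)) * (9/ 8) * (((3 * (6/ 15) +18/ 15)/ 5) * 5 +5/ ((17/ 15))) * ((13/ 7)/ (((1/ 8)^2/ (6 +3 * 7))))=8023105728/ 232645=34486.47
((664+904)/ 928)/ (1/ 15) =735/ 29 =25.34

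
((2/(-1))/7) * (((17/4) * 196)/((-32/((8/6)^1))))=119/12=9.92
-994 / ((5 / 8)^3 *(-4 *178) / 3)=190848 / 11125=17.15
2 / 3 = 0.67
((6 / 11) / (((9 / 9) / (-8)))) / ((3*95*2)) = -8 / 1045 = -0.01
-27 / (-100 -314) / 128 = 3 / 5888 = 0.00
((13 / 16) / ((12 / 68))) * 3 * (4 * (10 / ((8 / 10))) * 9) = 49725 / 8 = 6215.62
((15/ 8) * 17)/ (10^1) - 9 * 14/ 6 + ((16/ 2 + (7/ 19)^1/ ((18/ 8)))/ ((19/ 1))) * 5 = -814285/ 51984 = -15.66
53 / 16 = 3.31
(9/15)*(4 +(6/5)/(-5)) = 282/125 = 2.26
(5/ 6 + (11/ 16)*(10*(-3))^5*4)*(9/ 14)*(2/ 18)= -400949995/ 84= -4773214.23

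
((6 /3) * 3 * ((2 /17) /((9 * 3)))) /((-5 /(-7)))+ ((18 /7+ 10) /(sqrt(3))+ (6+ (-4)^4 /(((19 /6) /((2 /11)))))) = 88 * sqrt(3) /21+ 3315242 /159885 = 27.99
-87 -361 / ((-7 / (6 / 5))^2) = -119571 / 1225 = -97.61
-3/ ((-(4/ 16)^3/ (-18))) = -3456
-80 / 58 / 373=-40 / 10817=-0.00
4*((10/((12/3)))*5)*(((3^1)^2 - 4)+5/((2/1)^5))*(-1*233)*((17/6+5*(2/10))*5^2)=-184215625/32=-5756738.28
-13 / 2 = -6.50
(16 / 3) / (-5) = -16 / 15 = -1.07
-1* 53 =-53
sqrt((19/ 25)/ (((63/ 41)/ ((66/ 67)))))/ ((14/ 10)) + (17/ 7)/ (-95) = -17/ 665 + sqrt(24113166)/ 9849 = 0.47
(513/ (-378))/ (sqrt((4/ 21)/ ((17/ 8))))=-19 * sqrt(714)/ 112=-4.53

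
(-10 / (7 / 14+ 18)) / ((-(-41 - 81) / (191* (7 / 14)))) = -955 / 2257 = -0.42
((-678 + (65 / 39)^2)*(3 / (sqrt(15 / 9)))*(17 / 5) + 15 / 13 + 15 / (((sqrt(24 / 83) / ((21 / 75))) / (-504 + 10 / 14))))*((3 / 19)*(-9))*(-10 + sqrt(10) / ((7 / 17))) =-9*(70 - 17*sqrt(10))*(-4500 + 686985*sqrt(498) + 5372068*sqrt(15)) / 172900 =-30546.49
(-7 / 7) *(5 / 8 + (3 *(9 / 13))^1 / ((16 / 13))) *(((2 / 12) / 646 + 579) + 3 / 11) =-913821671 / 682176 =-1339.57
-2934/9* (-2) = 652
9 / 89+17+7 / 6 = 9755 / 534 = 18.27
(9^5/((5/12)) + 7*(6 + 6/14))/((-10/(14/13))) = -4961691/325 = -15266.74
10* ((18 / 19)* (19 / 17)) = 10.59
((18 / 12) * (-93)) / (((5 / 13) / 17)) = -6165.90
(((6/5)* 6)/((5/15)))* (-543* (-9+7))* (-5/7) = -117288/7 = -16755.43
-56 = -56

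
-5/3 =-1.67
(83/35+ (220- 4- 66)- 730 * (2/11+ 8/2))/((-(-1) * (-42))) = 1116637/16170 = 69.06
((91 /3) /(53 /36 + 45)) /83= 156 /19837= 0.01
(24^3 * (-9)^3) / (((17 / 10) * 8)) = -741007.06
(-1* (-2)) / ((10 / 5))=1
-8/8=-1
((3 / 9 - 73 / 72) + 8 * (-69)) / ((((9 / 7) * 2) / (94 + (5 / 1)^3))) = -20334223 / 432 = -47069.96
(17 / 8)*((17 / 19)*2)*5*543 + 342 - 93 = 803559 / 76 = 10573.14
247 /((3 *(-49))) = -247 /147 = -1.68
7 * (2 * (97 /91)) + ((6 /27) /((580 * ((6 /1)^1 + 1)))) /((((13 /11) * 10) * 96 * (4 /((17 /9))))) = 122493772987 /8208345600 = 14.92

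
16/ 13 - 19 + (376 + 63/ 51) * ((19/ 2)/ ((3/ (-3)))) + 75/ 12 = -3178205/ 884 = -3595.25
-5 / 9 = -0.56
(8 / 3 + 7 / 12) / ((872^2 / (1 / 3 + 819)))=15977 / 4562304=0.00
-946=-946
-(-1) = 1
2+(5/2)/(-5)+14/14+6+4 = 25/2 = 12.50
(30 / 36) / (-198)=-5 / 1188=-0.00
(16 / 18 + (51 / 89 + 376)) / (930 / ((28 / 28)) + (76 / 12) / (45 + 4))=14815003 / 36506643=0.41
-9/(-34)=9/34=0.26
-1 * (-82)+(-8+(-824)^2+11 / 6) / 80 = 8569.12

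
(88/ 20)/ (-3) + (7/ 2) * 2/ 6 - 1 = -13/ 10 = -1.30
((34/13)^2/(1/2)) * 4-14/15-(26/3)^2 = -162158/7605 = -21.32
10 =10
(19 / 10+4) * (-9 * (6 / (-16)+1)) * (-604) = 80181 / 4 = 20045.25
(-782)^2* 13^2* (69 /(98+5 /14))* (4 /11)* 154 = 109621360576 /27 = 4060050391.70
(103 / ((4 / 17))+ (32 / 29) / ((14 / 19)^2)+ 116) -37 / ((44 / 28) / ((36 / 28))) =32856965 / 62524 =525.51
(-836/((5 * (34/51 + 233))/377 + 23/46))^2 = 3576002025024/66275881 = 53956.31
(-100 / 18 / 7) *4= -200 / 63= -3.17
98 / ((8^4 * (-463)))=-49 / 948224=-0.00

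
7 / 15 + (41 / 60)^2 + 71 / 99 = 65371 / 39600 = 1.65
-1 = -1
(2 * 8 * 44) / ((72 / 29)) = 2552 / 9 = 283.56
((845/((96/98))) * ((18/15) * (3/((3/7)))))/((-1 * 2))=-57967/16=-3622.94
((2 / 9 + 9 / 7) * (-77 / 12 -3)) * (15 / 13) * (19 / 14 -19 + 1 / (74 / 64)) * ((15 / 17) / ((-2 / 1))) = -777482375 / 6410768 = -121.28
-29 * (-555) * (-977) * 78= -1226535570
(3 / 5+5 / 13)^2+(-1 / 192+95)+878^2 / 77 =631335258739 / 62462400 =10107.44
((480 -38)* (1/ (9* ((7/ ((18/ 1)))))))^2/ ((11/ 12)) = 9377472/ 539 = 17397.91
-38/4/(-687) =19/1374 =0.01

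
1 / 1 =1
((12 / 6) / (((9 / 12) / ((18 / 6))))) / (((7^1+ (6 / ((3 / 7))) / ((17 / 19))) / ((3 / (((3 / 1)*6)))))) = 68 / 1155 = 0.06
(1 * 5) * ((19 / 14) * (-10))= -475 / 7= -67.86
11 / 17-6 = -91 / 17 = -5.35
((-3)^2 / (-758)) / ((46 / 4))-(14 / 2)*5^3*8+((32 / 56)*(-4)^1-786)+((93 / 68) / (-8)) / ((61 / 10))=-7885102091483 / 1012427248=-7788.31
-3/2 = -1.50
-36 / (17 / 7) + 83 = 1159 / 17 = 68.18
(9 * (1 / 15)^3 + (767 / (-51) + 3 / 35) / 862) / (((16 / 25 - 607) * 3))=282361 / 34987047795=0.00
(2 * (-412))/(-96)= 103/12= 8.58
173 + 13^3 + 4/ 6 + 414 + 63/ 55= 459659/ 165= 2785.81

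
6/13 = 0.46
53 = 53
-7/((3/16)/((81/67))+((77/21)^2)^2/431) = -558576/45841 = -12.19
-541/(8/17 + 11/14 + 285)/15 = -128758/1021935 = -0.13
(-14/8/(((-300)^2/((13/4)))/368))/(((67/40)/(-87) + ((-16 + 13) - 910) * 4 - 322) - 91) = 60697/10609700250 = 0.00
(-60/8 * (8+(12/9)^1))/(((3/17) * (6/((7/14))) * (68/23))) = -805/72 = -11.18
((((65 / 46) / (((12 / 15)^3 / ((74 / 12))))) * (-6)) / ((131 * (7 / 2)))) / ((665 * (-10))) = 12025 / 359053184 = 0.00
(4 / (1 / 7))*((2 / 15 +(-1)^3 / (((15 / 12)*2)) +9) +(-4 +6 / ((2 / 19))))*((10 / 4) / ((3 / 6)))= 25928 / 3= 8642.67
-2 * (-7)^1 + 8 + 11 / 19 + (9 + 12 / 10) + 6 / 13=41052 / 1235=33.24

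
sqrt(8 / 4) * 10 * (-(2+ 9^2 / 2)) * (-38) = 16150 * sqrt(2) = 22839.55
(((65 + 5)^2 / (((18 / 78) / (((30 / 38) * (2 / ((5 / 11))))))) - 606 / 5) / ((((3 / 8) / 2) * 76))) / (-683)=-27981944 / 3698445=-7.57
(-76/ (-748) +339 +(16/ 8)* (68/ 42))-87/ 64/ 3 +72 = 104021285/ 251328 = 413.89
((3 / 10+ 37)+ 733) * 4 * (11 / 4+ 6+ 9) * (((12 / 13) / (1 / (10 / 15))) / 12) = 546913 / 195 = 2804.68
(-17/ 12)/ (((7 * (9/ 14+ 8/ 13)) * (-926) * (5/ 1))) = 0.00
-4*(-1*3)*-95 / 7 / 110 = -114 / 77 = -1.48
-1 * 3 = -3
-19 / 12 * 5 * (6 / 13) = -95 / 26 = -3.65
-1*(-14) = 14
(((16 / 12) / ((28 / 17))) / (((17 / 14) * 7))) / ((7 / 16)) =32 / 147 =0.22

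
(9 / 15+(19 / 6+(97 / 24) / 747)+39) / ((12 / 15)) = 3834089 / 71712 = 53.47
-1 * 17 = -17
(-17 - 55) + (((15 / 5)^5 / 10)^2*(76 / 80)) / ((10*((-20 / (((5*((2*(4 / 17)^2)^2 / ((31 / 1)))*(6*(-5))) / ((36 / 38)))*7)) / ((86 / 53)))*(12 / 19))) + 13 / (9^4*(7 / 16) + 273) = -11877383557720036 / 172543288147125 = -68.84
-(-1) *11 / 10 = 11 / 10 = 1.10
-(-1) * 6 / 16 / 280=3 / 2240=0.00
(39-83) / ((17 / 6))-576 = -591.53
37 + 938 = 975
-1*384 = -384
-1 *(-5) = 5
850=850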